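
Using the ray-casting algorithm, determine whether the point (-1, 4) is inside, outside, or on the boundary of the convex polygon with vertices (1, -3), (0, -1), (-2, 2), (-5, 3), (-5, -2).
The point (-1, 4) lies strictly outside the polygon

Cast a horizontal ray to the right from the query point and count how many polygon edges it crosses (each edge strictly once or zero times, handled with the usual half-open convention). 
Parity of crossings → even ⇒ outside.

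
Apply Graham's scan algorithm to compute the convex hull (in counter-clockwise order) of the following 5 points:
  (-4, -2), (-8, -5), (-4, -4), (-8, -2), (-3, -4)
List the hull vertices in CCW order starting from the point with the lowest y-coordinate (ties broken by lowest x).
Hull (CCW) = [(-8, -5), (-3, -4), (-4, -2), (-8, -2)]

Graham scan procedure:
  1. Find the pivot p₀ = point with lowest y (tie → lowest x): (-8, -5).
  2. Sort the remaining points by polar angle around p₀.
  3. Walk through sorted points, maintaining a stack; pop the top while the last three entries make a non-left turn (cross product ≤ 0).
  4. Final stack is the convex hull in CCW order: (-8, -5), (-3, -4), (-4, -2), (-8, -2).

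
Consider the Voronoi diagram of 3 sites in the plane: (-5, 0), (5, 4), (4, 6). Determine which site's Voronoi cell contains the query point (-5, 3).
Nearest site = (-5, 0)

The Voronoi cell of site s contains exactly those query points closer to s than to any other site. Compute squared distances from q = (-5, 3) to each site:
  (-5 − -5)² + (0 − 3)² = 9
  (4 − -5)² + (6 − 3)² = 90
  (5 − -5)² + (4 − 3)² = 101
Minimum is attained by (-5, 0), so q lies in its Voronoi cell.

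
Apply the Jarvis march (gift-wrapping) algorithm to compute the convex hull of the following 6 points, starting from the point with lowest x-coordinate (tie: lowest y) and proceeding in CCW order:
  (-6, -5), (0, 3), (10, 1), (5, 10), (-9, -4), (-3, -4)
Hull (CCW) = [(-9, -4), (-6, -5), (-3, -4), (10, 1), (5, 10)]

Jarvis march: at each step, from the current hull vertex p, select the next vertex q as the point such that every other point lies strictly to the left of (or on) the directed line p → q. (Equivalently: for every other point r, the cross product (q − p) × (r − p) ≥ 0.)
Starting point (lowest x, tie lowest y): (-9, -4). Wrap until returning to start. Resulting hull: (-9, -4), (-6, -5), (-3, -4), (10, 1), (5, 10).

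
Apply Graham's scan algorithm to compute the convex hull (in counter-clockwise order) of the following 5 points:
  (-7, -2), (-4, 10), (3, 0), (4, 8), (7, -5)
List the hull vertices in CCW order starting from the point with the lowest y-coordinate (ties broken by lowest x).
Hull (CCW) = [(7, -5), (4, 8), (-4, 10), (-7, -2)]

Graham scan procedure:
  1. Find the pivot p₀ = point with lowest y (tie → lowest x): (7, -5).
  2. Sort the remaining points by polar angle around p₀.
  3. Walk through sorted points, maintaining a stack; pop the top while the last three entries make a non-left turn (cross product ≤ 0).
  4. Final stack is the convex hull in CCW order: (7, -5), (4, 8), (-4, 10), (-7, -2).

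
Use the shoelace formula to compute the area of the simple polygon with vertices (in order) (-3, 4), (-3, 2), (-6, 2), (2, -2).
Area = 11

Shoelace formula: Area = (1/2) |Σ_i (x_i · y_{i+1} − x_{i+1} · y_i)| (indices mod n). Compute each cross term:
  (-3)(2) − (-3)(4) = 6
  (-3)(2) − (-6)(2) = 6
  (-6)(-2) − (2)(2) = 8
  (2)(4) − (-3)(-2) = 2
Sum = 22, so (signed) Area = 22/2 = 11, |Area| = 11.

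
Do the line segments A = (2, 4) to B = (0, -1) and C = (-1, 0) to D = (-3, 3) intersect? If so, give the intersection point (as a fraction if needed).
No (intersection of containing lines falls outside at least one segment)

Parametrize and solve: t = 17/16, s = -7/16. At least one of these is outside [0, 1], so the segments do not intersect.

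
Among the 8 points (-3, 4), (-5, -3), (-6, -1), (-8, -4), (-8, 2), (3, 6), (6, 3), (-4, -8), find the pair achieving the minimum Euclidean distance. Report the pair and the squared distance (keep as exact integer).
Pair = ((-5, -3), (-6, -1)); squared distance = 5

Compute all C(8, 2) = 28 pairwise squared distances (x_i − x_j)² + (y_i − y_j)². The minimum is 5, attained by the pair ((-5, -3), (-6, -1)).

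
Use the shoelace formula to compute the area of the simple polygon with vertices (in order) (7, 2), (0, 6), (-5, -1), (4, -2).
Area = 54

Shoelace formula: Area = (1/2) |Σ_i (x_i · y_{i+1} − x_{i+1} · y_i)| (indices mod n). Compute each cross term:
  (7)(6) − (0)(2) = 42
  (0)(-1) − (-5)(6) = 30
  (-5)(-2) − (4)(-1) = 14
  (4)(2) − (7)(-2) = 22
Sum = 108, so (signed) Area = 108/2 = 54, |Area| = 54.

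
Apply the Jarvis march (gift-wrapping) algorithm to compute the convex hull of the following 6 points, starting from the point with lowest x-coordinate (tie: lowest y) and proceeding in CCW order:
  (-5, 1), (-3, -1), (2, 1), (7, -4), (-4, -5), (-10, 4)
Hull (CCW) = [(-10, 4), (-4, -5), (7, -4), (2, 1)]

Jarvis march: at each step, from the current hull vertex p, select the next vertex q as the point such that every other point lies strictly to the left of (or on) the directed line p → q. (Equivalently: for every other point r, the cross product (q − p) × (r − p) ≥ 0.)
Starting point (lowest x, tie lowest y): (-10, 4). Wrap until returning to start. Resulting hull: (-10, 4), (-4, -5), (7, -4), (2, 1).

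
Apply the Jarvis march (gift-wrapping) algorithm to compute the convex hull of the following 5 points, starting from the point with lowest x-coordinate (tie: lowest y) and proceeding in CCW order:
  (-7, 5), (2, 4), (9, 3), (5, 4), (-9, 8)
Hull (CCW) = [(-9, 8), (-7, 5), (9, 3)]

Jarvis march: at each step, from the current hull vertex p, select the next vertex q as the point such that every other point lies strictly to the left of (or on) the directed line p → q. (Equivalently: for every other point r, the cross product (q − p) × (r − p) ≥ 0.)
Starting point (lowest x, tie lowest y): (-9, 8). Wrap until returning to start. Resulting hull: (-9, 8), (-7, 5), (9, 3).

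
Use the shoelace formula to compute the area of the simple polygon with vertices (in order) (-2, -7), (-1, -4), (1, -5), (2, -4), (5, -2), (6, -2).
Area = 6

Shoelace formula: Area = (1/2) |Σ_i (x_i · y_{i+1} − x_{i+1} · y_i)| (indices mod n). Compute each cross term:
  (-2)(-4) − (-1)(-7) = 1
  (-1)(-5) − (1)(-4) = 9
  (1)(-4) − (2)(-5) = 6
  (2)(-2) − (5)(-4) = 16
  (5)(-2) − (6)(-2) = 2
  (6)(-7) − (-2)(-2) = -46
Sum = -12, so (signed) Area = -12/2 = -6, |Area| = 6.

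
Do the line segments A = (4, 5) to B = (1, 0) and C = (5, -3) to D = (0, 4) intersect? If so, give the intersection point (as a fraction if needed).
Yes; intersection at (85/46, 65/46) (t = 33/46 on AB, s = 29/46 on CD)

Parametrize AB as A + t(B − A) = (4 + -3 t, 5 + -5 t) and CD as C + s(D − C) = (5 + -5 s, -3 + 7 s). Solve the linear system for (t, s). Determinant = 46 ≠ 0, so a unique intersection of the containing lines exists. Solution: t = 33/46, s = 29/46 — both in [0, 1], so the segments cross. Intersection point: (85/46, 65/46).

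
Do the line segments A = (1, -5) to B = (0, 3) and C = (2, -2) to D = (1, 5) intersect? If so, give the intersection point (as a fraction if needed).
No (intersection of containing lines falls outside at least one segment)

Parametrize and solve: t = 10, s = 11. At least one of these is outside [0, 1], so the segments do not intersect.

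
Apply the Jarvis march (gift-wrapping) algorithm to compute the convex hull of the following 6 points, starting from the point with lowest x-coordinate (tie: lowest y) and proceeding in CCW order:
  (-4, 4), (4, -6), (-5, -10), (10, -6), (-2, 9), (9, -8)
Hull (CCW) = [(-5, -10), (9, -8), (10, -6), (-2, 9), (-4, 4)]

Jarvis march: at each step, from the current hull vertex p, select the next vertex q as the point such that every other point lies strictly to the left of (or on) the directed line p → q. (Equivalently: for every other point r, the cross product (q − p) × (r − p) ≥ 0.)
Starting point (lowest x, tie lowest y): (-5, -10). Wrap until returning to start. Resulting hull: (-5, -10), (9, -8), (10, -6), (-2, 9), (-4, 4).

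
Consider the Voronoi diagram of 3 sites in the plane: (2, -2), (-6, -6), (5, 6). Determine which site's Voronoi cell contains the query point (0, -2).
Nearest site = (2, -2)

The Voronoi cell of site s contains exactly those query points closer to s than to any other site. Compute squared distances from q = (0, -2) to each site:
  (2 − 0)² + (-2 − -2)² = 4
  (-6 − 0)² + (-6 − -2)² = 52
  (5 − 0)² + (6 − -2)² = 89
Minimum is attained by (2, -2), so q lies in its Voronoi cell.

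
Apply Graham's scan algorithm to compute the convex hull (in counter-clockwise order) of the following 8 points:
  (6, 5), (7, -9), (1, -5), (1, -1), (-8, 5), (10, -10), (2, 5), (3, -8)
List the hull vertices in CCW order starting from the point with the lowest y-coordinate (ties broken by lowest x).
Hull (CCW) = [(10, -10), (6, 5), (-8, 5), (3, -8)]

Graham scan procedure:
  1. Find the pivot p₀ = point with lowest y (tie → lowest x): (10, -10).
  2. Sort the remaining points by polar angle around p₀.
  3. Walk through sorted points, maintaining a stack; pop the top while the last three entries make a non-left turn (cross product ≤ 0).
  4. Final stack is the convex hull in CCW order: (10, -10), (6, 5), (-8, 5), (3, -8).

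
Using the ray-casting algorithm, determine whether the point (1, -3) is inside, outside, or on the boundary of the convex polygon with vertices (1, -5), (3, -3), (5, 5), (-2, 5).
The point (1, -3) lies strictly inside the polygon

Cast a horizontal ray to the right from the query point and count how many polygon edges it crosses (each edge strictly once or zero times, handled with the usual half-open convention). 
Parity of crossings → odd ⇒ inside.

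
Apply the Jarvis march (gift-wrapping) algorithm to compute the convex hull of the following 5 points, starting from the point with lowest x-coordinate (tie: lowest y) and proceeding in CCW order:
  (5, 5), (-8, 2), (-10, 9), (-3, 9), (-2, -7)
Hull (CCW) = [(-10, 9), (-8, 2), (-2, -7), (5, 5), (-3, 9)]

Jarvis march: at each step, from the current hull vertex p, select the next vertex q as the point such that every other point lies strictly to the left of (or on) the directed line p → q. (Equivalently: for every other point r, the cross product (q − p) × (r − p) ≥ 0.)
Starting point (lowest x, tie lowest y): (-10, 9). Wrap until returning to start. Resulting hull: (-10, 9), (-8, 2), (-2, -7), (5, 5), (-3, 9).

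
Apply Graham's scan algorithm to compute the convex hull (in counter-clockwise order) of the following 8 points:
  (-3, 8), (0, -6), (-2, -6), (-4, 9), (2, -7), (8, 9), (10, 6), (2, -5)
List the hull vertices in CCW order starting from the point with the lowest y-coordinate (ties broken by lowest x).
Hull (CCW) = [(2, -7), (10, 6), (8, 9), (-4, 9), (-2, -6)]

Graham scan procedure:
  1. Find the pivot p₀ = point with lowest y (tie → lowest x): (2, -7).
  2. Sort the remaining points by polar angle around p₀.
  3. Walk through sorted points, maintaining a stack; pop the top while the last three entries make a non-left turn (cross product ≤ 0).
  4. Final stack is the convex hull in CCW order: (2, -7), (10, 6), (8, 9), (-4, 9), (-2, -6).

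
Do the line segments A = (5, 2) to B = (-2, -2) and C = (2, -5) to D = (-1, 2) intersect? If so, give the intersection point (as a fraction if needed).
Yes; intersection at (11/61, -46/61) (t = 42/61 on AB, s = 37/61 on CD)

Parametrize AB as A + t(B − A) = (5 + -7 t, 2 + -4 t) and CD as C + s(D − C) = (2 + -3 s, -5 + 7 s). Solve the linear system for (t, s). Determinant = 61 ≠ 0, so a unique intersection of the containing lines exists. Solution: t = 42/61, s = 37/61 — both in [0, 1], so the segments cross. Intersection point: (11/61, -46/61).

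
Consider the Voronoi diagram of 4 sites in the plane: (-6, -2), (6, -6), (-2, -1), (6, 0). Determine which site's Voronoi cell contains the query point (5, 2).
Nearest site = (6, 0)

The Voronoi cell of site s contains exactly those query points closer to s than to any other site. Compute squared distances from q = (5, 2) to each site:
  (6 − 5)² + (0 − 2)² = 5
  (-2 − 5)² + (-1 − 2)² = 58
  (6 − 5)² + (-6 − 2)² = 65
  (-6 − 5)² + (-2 − 2)² = 137
Minimum is attained by (6, 0), so q lies in its Voronoi cell.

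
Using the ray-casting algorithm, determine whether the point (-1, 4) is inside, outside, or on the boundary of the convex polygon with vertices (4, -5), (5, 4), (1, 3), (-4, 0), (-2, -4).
The point (-1, 4) lies strictly outside the polygon

Cast a horizontal ray to the right from the query point and count how many polygon edges it crosses (each edge strictly once or zero times, handled with the usual half-open convention). 
Parity of crossings → even ⇒ outside.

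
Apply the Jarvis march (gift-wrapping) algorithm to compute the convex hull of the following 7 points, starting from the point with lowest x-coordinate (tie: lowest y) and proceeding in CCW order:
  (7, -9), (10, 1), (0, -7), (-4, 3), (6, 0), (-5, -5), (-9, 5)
Hull (CCW) = [(-9, 5), (-5, -5), (0, -7), (7, -9), (10, 1)]

Jarvis march: at each step, from the current hull vertex p, select the next vertex q as the point such that every other point lies strictly to the left of (or on) the directed line p → q. (Equivalently: for every other point r, the cross product (q − p) × (r − p) ≥ 0.)
Starting point (lowest x, tie lowest y): (-9, 5). Wrap until returning to start. Resulting hull: (-9, 5), (-5, -5), (0, -7), (7, -9), (10, 1).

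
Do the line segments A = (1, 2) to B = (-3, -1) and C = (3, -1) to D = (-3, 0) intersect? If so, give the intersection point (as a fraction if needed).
Yes; intersection at (-21/11, -2/11) (t = 8/11 on AB, s = 9/11 on CD)

Parametrize AB as A + t(B − A) = (1 + -4 t, 2 + -3 t) and CD as C + s(D − C) = (3 + -6 s, -1 + 1 s). Solve the linear system for (t, s). Determinant = 22 ≠ 0, so a unique intersection of the containing lines exists. Solution: t = 8/11, s = 9/11 — both in [0, 1], so the segments cross. Intersection point: (-21/11, -2/11).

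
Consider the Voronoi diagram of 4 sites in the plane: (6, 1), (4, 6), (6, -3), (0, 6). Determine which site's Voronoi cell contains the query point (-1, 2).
Nearest site = (0, 6)

The Voronoi cell of site s contains exactly those query points closer to s than to any other site. Compute squared distances from q = (-1, 2) to each site:
  (0 − -1)² + (6 − 2)² = 17
  (4 − -1)² + (6 − 2)² = 41
  (6 − -1)² + (1 − 2)² = 50
  (6 − -1)² + (-3 − 2)² = 74
Minimum is attained by (0, 6), so q lies in its Voronoi cell.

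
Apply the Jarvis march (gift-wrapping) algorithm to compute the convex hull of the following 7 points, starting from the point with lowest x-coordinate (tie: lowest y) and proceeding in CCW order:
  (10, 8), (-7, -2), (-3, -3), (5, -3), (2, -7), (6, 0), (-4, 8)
Hull (CCW) = [(-7, -2), (2, -7), (5, -3), (10, 8), (-4, 8)]

Jarvis march: at each step, from the current hull vertex p, select the next vertex q as the point such that every other point lies strictly to the left of (or on) the directed line p → q. (Equivalently: for every other point r, the cross product (q − p) × (r − p) ≥ 0.)
Starting point (lowest x, tie lowest y): (-7, -2). Wrap until returning to start. Resulting hull: (-7, -2), (2, -7), (5, -3), (10, 8), (-4, 8).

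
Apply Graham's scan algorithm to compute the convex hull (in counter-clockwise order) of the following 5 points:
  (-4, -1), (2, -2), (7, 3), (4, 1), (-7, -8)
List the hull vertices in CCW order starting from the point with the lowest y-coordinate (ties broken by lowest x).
Hull (CCW) = [(-7, -8), (2, -2), (7, 3), (-4, -1)]

Graham scan procedure:
  1. Find the pivot p₀ = point with lowest y (tie → lowest x): (-7, -8).
  2. Sort the remaining points by polar angle around p₀.
  3. Walk through sorted points, maintaining a stack; pop the top while the last three entries make a non-left turn (cross product ≤ 0).
  4. Final stack is the convex hull in CCW order: (-7, -8), (2, -2), (7, 3), (-4, -1).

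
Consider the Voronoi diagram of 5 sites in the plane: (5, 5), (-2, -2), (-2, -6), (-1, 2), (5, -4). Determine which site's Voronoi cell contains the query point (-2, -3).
Nearest site = (-2, -2)

The Voronoi cell of site s contains exactly those query points closer to s than to any other site. Compute squared distances from q = (-2, -3) to each site:
  (-2 − -2)² + (-2 − -3)² = 1
  (-2 − -2)² + (-6 − -3)² = 9
  (-1 − -2)² + (2 − -3)² = 26
  (5 − -2)² + (-4 − -3)² = 50
  (5 − -2)² + (5 − -3)² = 113
Minimum is attained by (-2, -2), so q lies in its Voronoi cell.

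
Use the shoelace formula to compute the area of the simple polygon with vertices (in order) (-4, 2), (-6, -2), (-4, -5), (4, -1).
Area = 35

Shoelace formula: Area = (1/2) |Σ_i (x_i · y_{i+1} − x_{i+1} · y_i)| (indices mod n). Compute each cross term:
  (-4)(-2) − (-6)(2) = 20
  (-6)(-5) − (-4)(-2) = 22
  (-4)(-1) − (4)(-5) = 24
  (4)(2) − (-4)(-1) = 4
Sum = 70, so (signed) Area = 70/2 = 35, |Area| = 35.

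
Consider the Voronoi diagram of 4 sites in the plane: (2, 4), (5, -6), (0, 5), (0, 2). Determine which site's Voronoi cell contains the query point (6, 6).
Nearest site = (2, 4)

The Voronoi cell of site s contains exactly those query points closer to s than to any other site. Compute squared distances from q = (6, 6) to each site:
  (2 − 6)² + (4 − 6)² = 20
  (0 − 6)² + (5 − 6)² = 37
  (0 − 6)² + (2 − 6)² = 52
  (5 − 6)² + (-6 − 6)² = 145
Minimum is attained by (2, 4), so q lies in its Voronoi cell.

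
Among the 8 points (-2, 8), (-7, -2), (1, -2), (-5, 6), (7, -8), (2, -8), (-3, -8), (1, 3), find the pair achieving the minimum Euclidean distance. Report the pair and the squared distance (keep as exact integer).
Pair = ((-2, 8), (-5, 6)); squared distance = 13

Compute all C(8, 2) = 28 pairwise squared distances (x_i − x_j)² + (y_i − y_j)². The minimum is 13, attained by the pair ((-2, 8), (-5, 6)).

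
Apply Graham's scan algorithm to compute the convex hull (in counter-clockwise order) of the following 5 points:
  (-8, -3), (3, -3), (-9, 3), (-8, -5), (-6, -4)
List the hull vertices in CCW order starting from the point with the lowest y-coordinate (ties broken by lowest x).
Hull (CCW) = [(-8, -5), (3, -3), (-9, 3)]

Graham scan procedure:
  1. Find the pivot p₀ = point with lowest y (tie → lowest x): (-8, -5).
  2. Sort the remaining points by polar angle around p₀.
  3. Walk through sorted points, maintaining a stack; pop the top while the last three entries make a non-left turn (cross product ≤ 0).
  4. Final stack is the convex hull in CCW order: (-8, -5), (3, -3), (-9, 3).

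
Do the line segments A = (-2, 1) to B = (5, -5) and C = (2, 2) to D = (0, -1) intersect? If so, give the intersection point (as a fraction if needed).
Yes; intersection at (4/33, -9/11) (t = 10/33 on AB, s = 31/33 on CD)

Parametrize AB as A + t(B − A) = (-2 + 7 t, 1 + -6 t) and CD as C + s(D − C) = (2 + -2 s, 2 + -3 s). Solve the linear system for (t, s). Determinant = 33 ≠ 0, so a unique intersection of the containing lines exists. Solution: t = 10/33, s = 31/33 — both in [0, 1], so the segments cross. Intersection point: (4/33, -9/11).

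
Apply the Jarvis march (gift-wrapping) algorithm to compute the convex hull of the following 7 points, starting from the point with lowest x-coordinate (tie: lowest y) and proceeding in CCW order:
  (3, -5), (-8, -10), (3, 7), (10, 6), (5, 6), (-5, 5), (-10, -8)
Hull (CCW) = [(-10, -8), (-8, -10), (3, -5), (10, 6), (3, 7), (-5, 5)]

Jarvis march: at each step, from the current hull vertex p, select the next vertex q as the point such that every other point lies strictly to the left of (or on) the directed line p → q. (Equivalently: for every other point r, the cross product (q − p) × (r − p) ≥ 0.)
Starting point (lowest x, tie lowest y): (-10, -8). Wrap until returning to start. Resulting hull: (-10, -8), (-8, -10), (3, -5), (10, 6), (3, 7), (-5, 5).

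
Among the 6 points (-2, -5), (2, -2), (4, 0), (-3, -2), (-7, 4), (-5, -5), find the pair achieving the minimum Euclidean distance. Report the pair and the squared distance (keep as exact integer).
Pair = ((2, -2), (4, 0)); squared distance = 8

Compute all C(6, 2) = 15 pairwise squared distances (x_i − x_j)² + (y_i − y_j)². The minimum is 8, attained by the pair ((2, -2), (4, 0)).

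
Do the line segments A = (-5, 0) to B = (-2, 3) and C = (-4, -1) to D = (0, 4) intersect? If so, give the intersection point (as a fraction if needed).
No (intersection of containing lines falls outside at least one segment)

Parametrize and solve: t = 3, s = 2. At least one of these is outside [0, 1], so the segments do not intersect.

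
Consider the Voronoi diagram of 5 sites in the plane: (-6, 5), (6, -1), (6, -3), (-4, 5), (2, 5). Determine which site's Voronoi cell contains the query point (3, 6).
Nearest site = (2, 5)

The Voronoi cell of site s contains exactly those query points closer to s than to any other site. Compute squared distances from q = (3, 6) to each site:
  (2 − 3)² + (5 − 6)² = 2
  (-4 − 3)² + (5 − 6)² = 50
  (6 − 3)² + (-1 − 6)² = 58
  (-6 − 3)² + (5 − 6)² = 82
  (6 − 3)² + (-3 − 6)² = 90
Minimum is attained by (2, 5), so q lies in its Voronoi cell.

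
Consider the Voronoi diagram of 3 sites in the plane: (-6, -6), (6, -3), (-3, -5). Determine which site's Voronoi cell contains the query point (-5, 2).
Nearest site = (-3, -5)

The Voronoi cell of site s contains exactly those query points closer to s than to any other site. Compute squared distances from q = (-5, 2) to each site:
  (-3 − -5)² + (-5 − 2)² = 53
  (-6 − -5)² + (-6 − 2)² = 65
  (6 − -5)² + (-3 − 2)² = 146
Minimum is attained by (-3, -5), so q lies in its Voronoi cell.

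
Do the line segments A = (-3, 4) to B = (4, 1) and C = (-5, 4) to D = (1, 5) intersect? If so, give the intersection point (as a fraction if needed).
No (intersection of containing lines falls outside at least one segment)

Parametrize and solve: t = -2/25, s = 6/25. At least one of these is outside [0, 1], so the segments do not intersect.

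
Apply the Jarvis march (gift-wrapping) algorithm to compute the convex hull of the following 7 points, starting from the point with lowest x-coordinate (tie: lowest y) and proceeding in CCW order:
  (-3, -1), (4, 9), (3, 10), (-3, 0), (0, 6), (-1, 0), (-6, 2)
Hull (CCW) = [(-6, 2), (-3, -1), (-1, 0), (4, 9), (3, 10)]

Jarvis march: at each step, from the current hull vertex p, select the next vertex q as the point such that every other point lies strictly to the left of (or on) the directed line p → q. (Equivalently: for every other point r, the cross product (q − p) × (r − p) ≥ 0.)
Starting point (lowest x, tie lowest y): (-6, 2). Wrap until returning to start. Resulting hull: (-6, 2), (-3, -1), (-1, 0), (4, 9), (3, 10).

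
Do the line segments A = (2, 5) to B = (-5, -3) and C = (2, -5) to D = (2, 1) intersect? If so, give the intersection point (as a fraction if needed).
No (intersection of containing lines falls outside at least one segment)

Parametrize and solve: t = 0, s = 5/3. At least one of these is outside [0, 1], so the segments do not intersect.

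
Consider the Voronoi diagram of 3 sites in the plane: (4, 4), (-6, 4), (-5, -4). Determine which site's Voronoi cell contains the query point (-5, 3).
Nearest site = (-6, 4)

The Voronoi cell of site s contains exactly those query points closer to s than to any other site. Compute squared distances from q = (-5, 3) to each site:
  (-6 − -5)² + (4 − 3)² = 2
  (-5 − -5)² + (-4 − 3)² = 49
  (4 − -5)² + (4 − 3)² = 82
Minimum is attained by (-6, 4), so q lies in its Voronoi cell.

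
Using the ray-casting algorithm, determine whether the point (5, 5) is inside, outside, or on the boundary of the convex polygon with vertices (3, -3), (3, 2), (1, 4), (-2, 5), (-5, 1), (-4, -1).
The point (5, 5) lies strictly outside the polygon

Cast a horizontal ray to the right from the query point and count how many polygon edges it crosses (each edge strictly once or zero times, handled with the usual half-open convention). 
Parity of crossings → even ⇒ outside.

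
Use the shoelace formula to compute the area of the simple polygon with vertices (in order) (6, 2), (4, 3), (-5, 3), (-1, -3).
Area = 71/2

Shoelace formula: Area = (1/2) |Σ_i (x_i · y_{i+1} − x_{i+1} · y_i)| (indices mod n). Compute each cross term:
  (6)(3) − (4)(2) = 10
  (4)(3) − (-5)(3) = 27
  (-5)(-3) − (-1)(3) = 18
  (-1)(2) − (6)(-3) = 16
Sum = 71, so (signed) Area = 71/2 = 71/2, |Area| = 71/2.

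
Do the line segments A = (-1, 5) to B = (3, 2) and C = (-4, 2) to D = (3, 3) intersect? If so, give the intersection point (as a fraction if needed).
Yes; intersection at (47/25, 71/25) (t = 18/25 on AB, s = 21/25 on CD)

Parametrize AB as A + t(B − A) = (-1 + 4 t, 5 + -3 t) and CD as C + s(D − C) = (-4 + 7 s, 2 + 1 s). Solve the linear system for (t, s). Determinant = -25 ≠ 0, so a unique intersection of the containing lines exists. Solution: t = 18/25, s = 21/25 — both in [0, 1], so the segments cross. Intersection point: (47/25, 71/25).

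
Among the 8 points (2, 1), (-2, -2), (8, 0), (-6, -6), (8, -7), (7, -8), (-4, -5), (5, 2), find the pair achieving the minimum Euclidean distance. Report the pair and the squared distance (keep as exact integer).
Pair = ((8, -7), (7, -8)); squared distance = 2

Compute all C(8, 2) = 28 pairwise squared distances (x_i − x_j)² + (y_i − y_j)². The minimum is 2, attained by the pair ((8, -7), (7, -8)).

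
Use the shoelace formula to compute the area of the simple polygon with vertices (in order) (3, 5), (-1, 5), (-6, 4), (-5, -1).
Area = 25

Shoelace formula: Area = (1/2) |Σ_i (x_i · y_{i+1} − x_{i+1} · y_i)| (indices mod n). Compute each cross term:
  (3)(5) − (-1)(5) = 20
  (-1)(4) − (-6)(5) = 26
  (-6)(-1) − (-5)(4) = 26
  (-5)(5) − (3)(-1) = -22
Sum = 50, so (signed) Area = 50/2 = 25, |Area| = 25.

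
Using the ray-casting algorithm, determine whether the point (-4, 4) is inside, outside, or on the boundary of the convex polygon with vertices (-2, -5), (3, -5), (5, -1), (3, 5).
The point (-4, 4) lies strictly outside the polygon

Cast a horizontal ray to the right from the query point and count how many polygon edges it crosses (each edge strictly once or zero times, handled with the usual half-open convention). 
Parity of crossings → even ⇒ outside.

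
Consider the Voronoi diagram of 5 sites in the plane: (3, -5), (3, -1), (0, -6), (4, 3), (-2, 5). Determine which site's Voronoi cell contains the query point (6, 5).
Nearest site = (4, 3)

The Voronoi cell of site s contains exactly those query points closer to s than to any other site. Compute squared distances from q = (6, 5) to each site:
  (4 − 6)² + (3 − 5)² = 8
  (3 − 6)² + (-1 − 5)² = 45
  (-2 − 6)² + (5 − 5)² = 64
  (3 − 6)² + (-5 − 5)² = 109
  (0 − 6)² + (-6 − 5)² = 157
Minimum is attained by (4, 3), so q lies in its Voronoi cell.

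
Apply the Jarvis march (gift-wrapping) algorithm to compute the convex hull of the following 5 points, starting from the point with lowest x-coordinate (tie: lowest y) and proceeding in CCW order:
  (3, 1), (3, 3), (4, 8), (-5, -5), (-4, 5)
Hull (CCW) = [(-5, -5), (3, 1), (4, 8), (-4, 5)]

Jarvis march: at each step, from the current hull vertex p, select the next vertex q as the point such that every other point lies strictly to the left of (or on) the directed line p → q. (Equivalently: for every other point r, the cross product (q − p) × (r − p) ≥ 0.)
Starting point (lowest x, tie lowest y): (-5, -5). Wrap until returning to start. Resulting hull: (-5, -5), (3, 1), (4, 8), (-4, 5).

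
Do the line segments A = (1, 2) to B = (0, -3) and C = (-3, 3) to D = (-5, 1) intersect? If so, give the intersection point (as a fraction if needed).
No (intersection of containing lines falls outside at least one segment)

Parametrize and solve: t = -5/4, s = -21/8. At least one of these is outside [0, 1], so the segments do not intersect.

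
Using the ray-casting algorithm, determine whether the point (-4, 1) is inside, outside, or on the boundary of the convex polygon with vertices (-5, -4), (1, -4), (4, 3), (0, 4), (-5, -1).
The point (-4, 1) lies strictly outside the polygon

Cast a horizontal ray to the right from the query point and count how many polygon edges it crosses (each edge strictly once or zero times, handled with the usual half-open convention). 
Parity of crossings → even ⇒ outside.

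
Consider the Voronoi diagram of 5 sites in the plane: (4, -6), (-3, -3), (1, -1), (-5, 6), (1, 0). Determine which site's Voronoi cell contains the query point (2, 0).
Nearest site = (1, 0)

The Voronoi cell of site s contains exactly those query points closer to s than to any other site. Compute squared distances from q = (2, 0) to each site:
  (1 − 2)² + (0 − 0)² = 1
  (1 − 2)² + (-1 − 0)² = 2
  (-3 − 2)² + (-3 − 0)² = 34
  (4 − 2)² + (-6 − 0)² = 40
  (-5 − 2)² + (6 − 0)² = 85
Minimum is attained by (1, 0), so q lies in its Voronoi cell.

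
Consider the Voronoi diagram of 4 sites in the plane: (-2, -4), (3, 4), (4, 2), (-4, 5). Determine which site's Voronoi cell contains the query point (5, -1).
Nearest site = (4, 2)

The Voronoi cell of site s contains exactly those query points closer to s than to any other site. Compute squared distances from q = (5, -1) to each site:
  (4 − 5)² + (2 − -1)² = 10
  (3 − 5)² + (4 − -1)² = 29
  (-2 − 5)² + (-4 − -1)² = 58
  (-4 − 5)² + (5 − -1)² = 117
Minimum is attained by (4, 2), so q lies in its Voronoi cell.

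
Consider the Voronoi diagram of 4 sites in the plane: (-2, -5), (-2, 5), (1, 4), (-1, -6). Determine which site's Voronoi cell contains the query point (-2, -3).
Nearest site = (-2, -5)

The Voronoi cell of site s contains exactly those query points closer to s than to any other site. Compute squared distances from q = (-2, -3) to each site:
  (-2 − -2)² + (-5 − -3)² = 4
  (-1 − -2)² + (-6 − -3)² = 10
  (1 − -2)² + (4 − -3)² = 58
  (-2 − -2)² + (5 − -3)² = 64
Minimum is attained by (-2, -5), so q lies in its Voronoi cell.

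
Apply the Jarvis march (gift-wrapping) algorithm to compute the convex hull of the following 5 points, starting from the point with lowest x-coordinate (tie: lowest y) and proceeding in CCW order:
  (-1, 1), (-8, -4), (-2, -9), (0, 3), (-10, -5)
Hull (CCW) = [(-10, -5), (-2, -9), (0, 3)]

Jarvis march: at each step, from the current hull vertex p, select the next vertex q as the point such that every other point lies strictly to the left of (or on) the directed line p → q. (Equivalently: for every other point r, the cross product (q − p) × (r − p) ≥ 0.)
Starting point (lowest x, tie lowest y): (-10, -5). Wrap until returning to start. Resulting hull: (-10, -5), (-2, -9), (0, 3).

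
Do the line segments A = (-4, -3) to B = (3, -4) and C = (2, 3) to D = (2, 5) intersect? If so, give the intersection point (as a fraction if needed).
No (intersection of containing lines falls outside at least one segment)

Parametrize and solve: t = 6/7, s = -24/7. At least one of these is outside [0, 1], so the segments do not intersect.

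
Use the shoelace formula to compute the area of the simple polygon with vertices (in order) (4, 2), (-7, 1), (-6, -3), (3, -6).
Area = 60

Shoelace formula: Area = (1/2) |Σ_i (x_i · y_{i+1} − x_{i+1} · y_i)| (indices mod n). Compute each cross term:
  (4)(1) − (-7)(2) = 18
  (-7)(-3) − (-6)(1) = 27
  (-6)(-6) − (3)(-3) = 45
  (3)(2) − (4)(-6) = 30
Sum = 120, so (signed) Area = 120/2 = 60, |Area| = 60.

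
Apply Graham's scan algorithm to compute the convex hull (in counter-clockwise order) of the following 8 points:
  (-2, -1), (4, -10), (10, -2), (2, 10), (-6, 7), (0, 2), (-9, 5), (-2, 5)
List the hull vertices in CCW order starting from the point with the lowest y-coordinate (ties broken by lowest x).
Hull (CCW) = [(4, -10), (10, -2), (2, 10), (-6, 7), (-9, 5)]

Graham scan procedure:
  1. Find the pivot p₀ = point with lowest y (tie → lowest x): (4, -10).
  2. Sort the remaining points by polar angle around p₀.
  3. Walk through sorted points, maintaining a stack; pop the top while the last three entries make a non-left turn (cross product ≤ 0).
  4. Final stack is the convex hull in CCW order: (4, -10), (10, -2), (2, 10), (-6, 7), (-9, 5).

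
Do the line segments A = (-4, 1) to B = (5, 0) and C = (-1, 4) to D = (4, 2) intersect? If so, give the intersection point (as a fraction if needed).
No (intersection of containing lines falls outside at least one segment)

Parametrize and solve: t = 21/13, s = 30/13. At least one of these is outside [0, 1], so the segments do not intersect.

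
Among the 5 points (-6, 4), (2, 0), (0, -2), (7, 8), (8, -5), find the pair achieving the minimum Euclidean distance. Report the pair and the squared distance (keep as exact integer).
Pair = ((2, 0), (0, -2)); squared distance = 8

Compute all C(5, 2) = 10 pairwise squared distances (x_i − x_j)² + (y_i − y_j)². The minimum is 8, attained by the pair ((2, 0), (0, -2)).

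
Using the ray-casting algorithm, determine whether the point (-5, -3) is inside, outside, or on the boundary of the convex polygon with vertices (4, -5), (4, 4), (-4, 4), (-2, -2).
The point (-5, -3) lies strictly outside the polygon

Cast a horizontal ray to the right from the query point and count how many polygon edges it crosses (each edge strictly once or zero times, handled with the usual half-open convention). 
Parity of crossings → even ⇒ outside.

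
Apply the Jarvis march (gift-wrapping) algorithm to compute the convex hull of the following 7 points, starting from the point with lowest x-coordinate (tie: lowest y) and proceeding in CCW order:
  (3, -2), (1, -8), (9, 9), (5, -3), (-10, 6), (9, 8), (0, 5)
Hull (CCW) = [(-10, 6), (1, -8), (5, -3), (9, 8), (9, 9)]

Jarvis march: at each step, from the current hull vertex p, select the next vertex q as the point such that every other point lies strictly to the left of (or on) the directed line p → q. (Equivalently: for every other point r, the cross product (q − p) × (r − p) ≥ 0.)
Starting point (lowest x, tie lowest y): (-10, 6). Wrap until returning to start. Resulting hull: (-10, 6), (1, -8), (5, -3), (9, 8), (9, 9).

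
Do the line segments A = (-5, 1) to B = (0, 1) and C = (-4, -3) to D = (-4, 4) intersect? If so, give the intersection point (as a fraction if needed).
Yes; intersection at (-4, 1) (t = 1/5 on AB, s = 4/7 on CD)

Parametrize AB as A + t(B − A) = (-5 + 5 t, 1 + 0 t) and CD as C + s(D − C) = (-4 + 0 s, -3 + 7 s). Solve the linear system for (t, s). Determinant = -35 ≠ 0, so a unique intersection of the containing lines exists. Solution: t = 1/5, s = 4/7 — both in [0, 1], so the segments cross. Intersection point: (-4, 1).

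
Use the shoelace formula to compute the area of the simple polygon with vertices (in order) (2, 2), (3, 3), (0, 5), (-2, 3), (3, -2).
Area = 15

Shoelace formula: Area = (1/2) |Σ_i (x_i · y_{i+1} − x_{i+1} · y_i)| (indices mod n). Compute each cross term:
  (2)(3) − (3)(2) = 0
  (3)(5) − (0)(3) = 15
  (0)(3) − (-2)(5) = 10
  (-2)(-2) − (3)(3) = -5
  (3)(2) − (2)(-2) = 10
Sum = 30, so (signed) Area = 30/2 = 15, |Area| = 15.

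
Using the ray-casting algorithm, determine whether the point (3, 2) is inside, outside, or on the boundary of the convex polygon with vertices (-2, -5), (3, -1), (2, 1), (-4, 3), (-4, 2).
The point (3, 2) lies strictly outside the polygon

Cast a horizontal ray to the right from the query point and count how many polygon edges it crosses (each edge strictly once or zero times, handled with the usual half-open convention). 
Parity of crossings → even ⇒ outside.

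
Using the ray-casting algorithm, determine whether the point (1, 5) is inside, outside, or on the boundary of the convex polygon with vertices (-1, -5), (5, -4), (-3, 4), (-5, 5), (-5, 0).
The point (1, 5) lies strictly outside the polygon

Cast a horizontal ray to the right from the query point and count how many polygon edges it crosses (each edge strictly once or zero times, handled with the usual half-open convention). 
Parity of crossings → even ⇒ outside.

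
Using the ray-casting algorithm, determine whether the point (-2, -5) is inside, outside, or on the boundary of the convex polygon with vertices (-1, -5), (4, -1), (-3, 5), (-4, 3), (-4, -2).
The point (-2, -5) lies strictly outside the polygon

Cast a horizontal ray to the right from the query point and count how many polygon edges it crosses (each edge strictly once or zero times, handled with the usual half-open convention). 
Parity of crossings → even ⇒ outside.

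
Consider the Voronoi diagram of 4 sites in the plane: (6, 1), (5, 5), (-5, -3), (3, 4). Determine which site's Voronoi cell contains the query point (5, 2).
Nearest site = (6, 1)

The Voronoi cell of site s contains exactly those query points closer to s than to any other site. Compute squared distances from q = (5, 2) to each site:
  (6 − 5)² + (1 − 2)² = 2
  (3 − 5)² + (4 − 2)² = 8
  (5 − 5)² + (5 − 2)² = 9
  (-5 − 5)² + (-3 − 2)² = 125
Minimum is attained by (6, 1), so q lies in its Voronoi cell.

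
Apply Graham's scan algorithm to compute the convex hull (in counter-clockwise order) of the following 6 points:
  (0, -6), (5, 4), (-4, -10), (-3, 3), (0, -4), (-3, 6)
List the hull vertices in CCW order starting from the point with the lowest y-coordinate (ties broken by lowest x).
Hull (CCW) = [(-4, -10), (0, -6), (5, 4), (-3, 6)]

Graham scan procedure:
  1. Find the pivot p₀ = point with lowest y (tie → lowest x): (-4, -10).
  2. Sort the remaining points by polar angle around p₀.
  3. Walk through sorted points, maintaining a stack; pop the top while the last three entries make a non-left turn (cross product ≤ 0).
  4. Final stack is the convex hull in CCW order: (-4, -10), (0, -6), (5, 4), (-3, 6).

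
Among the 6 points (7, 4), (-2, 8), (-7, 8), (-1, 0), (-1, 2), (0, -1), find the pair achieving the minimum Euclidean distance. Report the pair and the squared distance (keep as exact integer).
Pair = ((-1, 0), (0, -1)); squared distance = 2

Compute all C(6, 2) = 15 pairwise squared distances (x_i − x_j)² + (y_i − y_j)². The minimum is 2, attained by the pair ((-1, 0), (0, -1)).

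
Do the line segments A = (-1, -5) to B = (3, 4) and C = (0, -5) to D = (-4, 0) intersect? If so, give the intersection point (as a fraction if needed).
Yes; intersection at (-9/14, -235/56) (t = 5/56 on AB, s = 9/56 on CD)

Parametrize AB as A + t(B − A) = (-1 + 4 t, -5 + 9 t) and CD as C + s(D − C) = (0 + -4 s, -5 + 5 s). Solve the linear system for (t, s). Determinant = -56 ≠ 0, so a unique intersection of the containing lines exists. Solution: t = 5/56, s = 9/56 — both in [0, 1], so the segments cross. Intersection point: (-9/14, -235/56).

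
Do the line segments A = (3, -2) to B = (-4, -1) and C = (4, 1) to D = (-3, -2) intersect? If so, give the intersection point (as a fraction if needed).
Yes; intersection at (-3/2, -19/14) (t = 9/14 on AB, s = 11/14 on CD)

Parametrize AB as A + t(B − A) = (3 + -7 t, -2 + 1 t) and CD as C + s(D − C) = (4 + -7 s, 1 + -3 s). Solve the linear system for (t, s). Determinant = -28 ≠ 0, so a unique intersection of the containing lines exists. Solution: t = 9/14, s = 11/14 — both in [0, 1], so the segments cross. Intersection point: (-3/2, -19/14).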